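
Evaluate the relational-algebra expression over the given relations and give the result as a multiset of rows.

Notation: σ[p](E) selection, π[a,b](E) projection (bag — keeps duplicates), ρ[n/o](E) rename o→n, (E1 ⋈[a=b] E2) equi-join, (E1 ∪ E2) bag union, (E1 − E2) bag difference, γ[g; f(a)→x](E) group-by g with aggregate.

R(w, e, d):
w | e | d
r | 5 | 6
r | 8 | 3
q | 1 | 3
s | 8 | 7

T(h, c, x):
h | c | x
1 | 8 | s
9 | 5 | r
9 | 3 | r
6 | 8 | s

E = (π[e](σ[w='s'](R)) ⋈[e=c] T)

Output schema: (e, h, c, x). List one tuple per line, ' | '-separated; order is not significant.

Per-node cardinality:
  R → 4
  σ[w='s'](R) → 1
  π[e](σ[w='s'](R)) → 1
  T → 4
  (π[e](σ[w='s'](R)) ⋈[e=c] T) → 2

== RESULT ==
e | h | c | x
8 | 1 | 8 | s
8 | 6 | 8 | s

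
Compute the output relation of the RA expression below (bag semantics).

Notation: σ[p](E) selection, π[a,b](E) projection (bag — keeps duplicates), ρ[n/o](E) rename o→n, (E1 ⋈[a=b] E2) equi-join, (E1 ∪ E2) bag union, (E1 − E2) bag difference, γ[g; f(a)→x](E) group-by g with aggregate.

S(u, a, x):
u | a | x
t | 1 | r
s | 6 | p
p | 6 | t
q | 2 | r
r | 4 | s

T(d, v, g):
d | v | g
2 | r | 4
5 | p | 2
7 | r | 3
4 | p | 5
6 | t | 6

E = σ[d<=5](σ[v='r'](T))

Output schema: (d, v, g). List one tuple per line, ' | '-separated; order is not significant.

Row counts bottom-up:
  T → 5
  σ[v='r'](T) → 2
  σ[d<=5](σ[v='r'](T)) → 1

== RESULT ==
d | v | g
2 | r | 4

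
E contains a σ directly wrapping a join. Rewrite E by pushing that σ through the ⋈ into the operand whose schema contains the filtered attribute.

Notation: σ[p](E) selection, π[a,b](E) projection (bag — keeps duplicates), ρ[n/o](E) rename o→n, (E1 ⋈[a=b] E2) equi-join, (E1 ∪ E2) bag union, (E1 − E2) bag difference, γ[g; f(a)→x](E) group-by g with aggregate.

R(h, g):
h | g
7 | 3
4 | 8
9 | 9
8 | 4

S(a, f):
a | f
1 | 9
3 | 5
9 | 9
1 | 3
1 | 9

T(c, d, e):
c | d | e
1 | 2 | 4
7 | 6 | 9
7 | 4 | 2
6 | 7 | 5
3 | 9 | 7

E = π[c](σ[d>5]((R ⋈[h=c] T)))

σ filters on d, owned by the right side.
E' = π[c]((R ⋈[h=c] σ[d>5](T)))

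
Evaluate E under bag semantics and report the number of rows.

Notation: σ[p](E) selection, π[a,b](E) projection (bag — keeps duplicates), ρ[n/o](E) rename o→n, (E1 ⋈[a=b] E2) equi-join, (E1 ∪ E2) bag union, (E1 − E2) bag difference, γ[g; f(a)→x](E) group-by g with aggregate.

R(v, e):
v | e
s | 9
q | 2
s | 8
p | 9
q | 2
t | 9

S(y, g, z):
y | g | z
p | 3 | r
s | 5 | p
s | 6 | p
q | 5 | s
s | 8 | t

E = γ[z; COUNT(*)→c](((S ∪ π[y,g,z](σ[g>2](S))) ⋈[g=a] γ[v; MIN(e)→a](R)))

Row counts bottom-up:
  S → 5
  S → 5
  σ[g>2](S) → 5
  π[y,g,z](σ[g>2](S)) → 5
  (S ∪ π[y,g,z](σ[g>2](S))) → 10
  R → 6
  γ[v; MIN(e)→a](R) → 4
  ((S ∪ π[y,g,z](σ[g>2](S))) ⋈[g=a] γ[v; MIN(e)→a](R)) → 2
  γ[z; COUNT(*)→c](((S ∪ π[y,g,z](σ[g>2](S))) ⋈[g=a] γ[v; MIN(e)→a](R))) → 1

|E| = 1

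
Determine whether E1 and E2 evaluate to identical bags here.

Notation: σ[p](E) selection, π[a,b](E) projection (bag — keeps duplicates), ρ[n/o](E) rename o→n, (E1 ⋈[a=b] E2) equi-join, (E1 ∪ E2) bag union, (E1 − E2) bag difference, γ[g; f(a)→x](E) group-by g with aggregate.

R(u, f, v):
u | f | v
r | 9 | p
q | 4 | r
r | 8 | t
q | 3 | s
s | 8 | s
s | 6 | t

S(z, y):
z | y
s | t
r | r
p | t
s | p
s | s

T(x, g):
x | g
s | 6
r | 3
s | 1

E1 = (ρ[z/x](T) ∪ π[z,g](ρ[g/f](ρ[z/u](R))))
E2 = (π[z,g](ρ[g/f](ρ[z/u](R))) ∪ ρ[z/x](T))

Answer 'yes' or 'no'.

E1 row counts bottom-up:
  T → 3
  ρ[z/x](T) → 3
  R → 6
  ρ[z/u](R) → 6
  ρ[g/f](ρ[z/u](R)) → 6
  π[z,g](ρ[g/f](ρ[z/u](R))) → 6
  (ρ[z/x](T) ∪ π[z,g](ρ[g/f](ρ[z/u](R)))) → 9
E2 row counts bottom-up:
  R → 6
  ρ[z/u](R) → 6
  ρ[g/f](ρ[z/u](R)) → 6
  π[z,g](ρ[g/f](ρ[z/u](R))) → 6
  T → 3
  ρ[z/x](T) → 3
  (π[z,g](ρ[g/f](ρ[z/u](R))) ∪ ρ[z/x](T)) → 9

E1 and E2 produce the same multiset:
z | g
q | 3
q | 4
r | 3
r | 8
r | 9
s | 1
s | 6
s | 6
s | 8

yes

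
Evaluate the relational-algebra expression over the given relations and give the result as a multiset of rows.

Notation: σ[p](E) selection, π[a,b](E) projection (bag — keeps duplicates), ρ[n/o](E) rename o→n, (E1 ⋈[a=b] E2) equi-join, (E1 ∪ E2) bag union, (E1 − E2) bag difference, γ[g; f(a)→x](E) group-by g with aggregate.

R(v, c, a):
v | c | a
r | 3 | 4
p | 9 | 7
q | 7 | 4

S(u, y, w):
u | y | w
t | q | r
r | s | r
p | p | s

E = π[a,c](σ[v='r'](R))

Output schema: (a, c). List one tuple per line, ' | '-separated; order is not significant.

Row counts bottom-up:
  R → 3
  σ[v='r'](R) → 1
  π[a,c](σ[v='r'](R)) → 1

== RESULT ==
a | c
4 | 3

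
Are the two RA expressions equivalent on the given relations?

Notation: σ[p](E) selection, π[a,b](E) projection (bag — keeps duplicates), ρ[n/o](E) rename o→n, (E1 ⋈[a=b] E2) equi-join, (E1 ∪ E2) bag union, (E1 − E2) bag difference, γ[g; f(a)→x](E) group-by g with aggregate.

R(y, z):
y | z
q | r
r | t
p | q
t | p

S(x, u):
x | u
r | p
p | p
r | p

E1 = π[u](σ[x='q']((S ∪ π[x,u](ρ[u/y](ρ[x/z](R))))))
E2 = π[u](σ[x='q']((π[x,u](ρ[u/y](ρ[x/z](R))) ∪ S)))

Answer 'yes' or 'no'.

E1 per-node cardinality:
  S → 3
  R → 4
  ρ[x/z](R) → 4
  ρ[u/y](ρ[x/z](R)) → 4
  π[x,u](ρ[u/y](ρ[x/z](R))) → 4
  (S ∪ π[x,u](ρ[u/y](ρ[x/z](R)))) → 7
  σ[x='q']((S ∪ π[x,u](ρ[u/y](ρ[x/z](R))))) → 1
  π[u](σ[x='q']((S ∪ π[x,u](ρ[u/y](ρ[x/z](R)))))) → 1
E2 per-node cardinality:
  R → 4
  ρ[x/z](R) → 4
  ρ[u/y](ρ[x/z](R)) → 4
  π[x,u](ρ[u/y](ρ[x/z](R))) → 4
  S → 3
  (π[x,u](ρ[u/y](ρ[x/z](R))) ∪ S) → 7
  σ[x='q']((π[x,u](ρ[u/y](ρ[x/z](R))) ∪ S)) → 1
  π[u](σ[x='q']((π[x,u](ρ[u/y](ρ[x/z](R))) ∪ S))) → 1

E1 and E2 produce the same multiset:
u
p

yes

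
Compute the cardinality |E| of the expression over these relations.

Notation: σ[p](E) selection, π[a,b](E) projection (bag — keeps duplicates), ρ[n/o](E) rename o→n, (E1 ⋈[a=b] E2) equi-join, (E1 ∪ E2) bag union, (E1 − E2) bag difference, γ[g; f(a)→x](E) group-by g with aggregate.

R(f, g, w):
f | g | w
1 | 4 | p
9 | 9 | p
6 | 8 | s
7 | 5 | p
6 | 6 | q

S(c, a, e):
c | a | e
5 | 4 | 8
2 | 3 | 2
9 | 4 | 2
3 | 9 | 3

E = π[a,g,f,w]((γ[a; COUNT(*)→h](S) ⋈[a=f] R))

Stepwise |·|:
  S → 4
  γ[a; COUNT(*)→h](S) → 3
  R → 5
  (γ[a; COUNT(*)→h](S) ⋈[a=f] R) → 1
  π[a,g,f,w]((γ[a; COUNT(*)→h](S) ⋈[a=f] R)) → 1

|E| = 1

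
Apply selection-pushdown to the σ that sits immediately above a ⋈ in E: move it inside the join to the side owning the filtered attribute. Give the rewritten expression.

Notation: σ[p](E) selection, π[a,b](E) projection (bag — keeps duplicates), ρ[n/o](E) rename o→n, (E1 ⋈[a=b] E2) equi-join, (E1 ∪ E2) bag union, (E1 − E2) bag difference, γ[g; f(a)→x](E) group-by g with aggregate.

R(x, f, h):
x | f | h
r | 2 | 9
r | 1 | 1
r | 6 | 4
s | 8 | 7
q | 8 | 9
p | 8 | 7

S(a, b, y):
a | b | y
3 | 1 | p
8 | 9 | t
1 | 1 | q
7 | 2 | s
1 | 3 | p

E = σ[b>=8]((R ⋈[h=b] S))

σ filters on b, owned by the right side.
E' = (R ⋈[h=b] σ[b>=8](S))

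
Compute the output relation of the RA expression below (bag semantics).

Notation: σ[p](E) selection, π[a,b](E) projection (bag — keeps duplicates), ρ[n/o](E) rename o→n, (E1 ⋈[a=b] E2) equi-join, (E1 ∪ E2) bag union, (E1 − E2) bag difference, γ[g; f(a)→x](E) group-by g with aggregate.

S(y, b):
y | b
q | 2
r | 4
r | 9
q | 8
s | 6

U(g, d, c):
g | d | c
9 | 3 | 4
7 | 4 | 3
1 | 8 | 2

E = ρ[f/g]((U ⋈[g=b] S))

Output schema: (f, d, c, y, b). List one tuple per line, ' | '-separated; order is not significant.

Per-node cardinality:
  U → 3
  S → 5
  (U ⋈[g=b] S) → 1
  ρ[f/g]((U ⋈[g=b] S)) → 1

== RESULT ==
f | d | c | y | b
9 | 3 | 4 | r | 9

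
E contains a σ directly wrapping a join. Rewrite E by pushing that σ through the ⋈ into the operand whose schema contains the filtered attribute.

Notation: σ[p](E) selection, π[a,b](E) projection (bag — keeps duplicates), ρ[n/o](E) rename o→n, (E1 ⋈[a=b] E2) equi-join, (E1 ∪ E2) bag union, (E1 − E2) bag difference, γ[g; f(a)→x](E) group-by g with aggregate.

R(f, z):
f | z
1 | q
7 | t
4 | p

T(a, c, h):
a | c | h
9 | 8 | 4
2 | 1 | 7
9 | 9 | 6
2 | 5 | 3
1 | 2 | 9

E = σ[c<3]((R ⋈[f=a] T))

σ filters on c, owned by the right side.
E' = (R ⋈[f=a] σ[c<3](T))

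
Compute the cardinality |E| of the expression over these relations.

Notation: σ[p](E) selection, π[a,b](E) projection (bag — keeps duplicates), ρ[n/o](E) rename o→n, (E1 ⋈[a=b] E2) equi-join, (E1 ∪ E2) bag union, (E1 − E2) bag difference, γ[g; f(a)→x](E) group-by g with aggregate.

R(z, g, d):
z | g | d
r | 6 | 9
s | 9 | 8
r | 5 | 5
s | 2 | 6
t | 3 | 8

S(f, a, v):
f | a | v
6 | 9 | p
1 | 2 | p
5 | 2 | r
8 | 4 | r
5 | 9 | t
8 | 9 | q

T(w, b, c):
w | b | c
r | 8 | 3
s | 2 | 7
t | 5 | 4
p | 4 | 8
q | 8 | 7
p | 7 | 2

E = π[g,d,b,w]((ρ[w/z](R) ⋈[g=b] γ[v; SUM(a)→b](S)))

Stepwise |·|:
  R → 5
  ρ[w/z](R) → 5
  S → 6
  γ[v; SUM(a)→b](S) → 4
  (ρ[w/z](R) ⋈[g=b] γ[v; SUM(a)→b](S)) → 3
  π[g,d,b,w]((ρ[w/z](R) ⋈[g=b] γ[v; SUM(a)→b](S))) → 3

|E| = 3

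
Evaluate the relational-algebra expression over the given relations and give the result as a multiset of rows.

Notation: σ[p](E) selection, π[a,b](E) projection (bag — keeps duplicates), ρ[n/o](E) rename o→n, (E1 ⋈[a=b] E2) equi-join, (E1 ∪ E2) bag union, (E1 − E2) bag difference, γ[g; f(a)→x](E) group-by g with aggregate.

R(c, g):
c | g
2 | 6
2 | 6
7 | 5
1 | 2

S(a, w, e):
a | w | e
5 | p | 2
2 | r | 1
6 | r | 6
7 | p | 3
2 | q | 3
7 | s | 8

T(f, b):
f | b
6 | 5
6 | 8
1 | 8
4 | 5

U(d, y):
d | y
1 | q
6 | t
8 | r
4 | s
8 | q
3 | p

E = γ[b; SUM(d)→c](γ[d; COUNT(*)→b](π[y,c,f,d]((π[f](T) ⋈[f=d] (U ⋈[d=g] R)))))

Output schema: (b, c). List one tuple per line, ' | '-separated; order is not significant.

Row counts bottom-up:
  T → 4
  π[f](T) → 4
  U → 6
  R → 4
  (U ⋈[d=g] R) → 2
  (π[f](T) ⋈[f=d] (U ⋈[d=g] R)) → 4
  π[y,c,f,d]((π[f](T) ⋈[f=d] (U ⋈[d=g] R))) → 4
  γ[d; COUNT(*)→b](π[y,c,f,d]((π[f](T) ⋈[f=d] (U ⋈[d=g] R)))) → 1
  γ[b; SUM(d)→c](γ[d; COUNT(*)→b](π[y,c,f,d]((π[f](T) ⋈[f=d] (U ⋈[d=g] R))))) → 1

== RESULT ==
b | c
4 | 6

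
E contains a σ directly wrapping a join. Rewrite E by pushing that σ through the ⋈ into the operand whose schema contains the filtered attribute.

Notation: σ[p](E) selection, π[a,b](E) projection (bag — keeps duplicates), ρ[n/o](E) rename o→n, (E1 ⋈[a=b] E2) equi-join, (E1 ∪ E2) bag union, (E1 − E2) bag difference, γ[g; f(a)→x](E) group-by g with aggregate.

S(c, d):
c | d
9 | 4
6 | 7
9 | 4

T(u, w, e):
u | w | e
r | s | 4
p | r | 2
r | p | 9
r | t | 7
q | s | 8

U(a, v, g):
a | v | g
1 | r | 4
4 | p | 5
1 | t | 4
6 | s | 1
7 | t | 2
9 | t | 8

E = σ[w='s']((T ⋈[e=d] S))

σ filters on w, owned by the left side.
E' = (σ[w='s'](T) ⋈[e=d] S)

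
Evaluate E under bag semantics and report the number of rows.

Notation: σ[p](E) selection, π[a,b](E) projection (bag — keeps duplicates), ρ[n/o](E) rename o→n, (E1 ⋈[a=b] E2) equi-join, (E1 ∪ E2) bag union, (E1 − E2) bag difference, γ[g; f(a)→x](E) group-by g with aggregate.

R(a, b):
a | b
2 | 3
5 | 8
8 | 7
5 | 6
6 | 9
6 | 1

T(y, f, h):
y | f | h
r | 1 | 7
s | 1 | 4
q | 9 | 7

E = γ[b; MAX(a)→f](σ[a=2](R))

Subexpression sizes:
  R → 6
  σ[a=2](R) → 1
  γ[b; MAX(a)→f](σ[a=2](R)) → 1

|E| = 1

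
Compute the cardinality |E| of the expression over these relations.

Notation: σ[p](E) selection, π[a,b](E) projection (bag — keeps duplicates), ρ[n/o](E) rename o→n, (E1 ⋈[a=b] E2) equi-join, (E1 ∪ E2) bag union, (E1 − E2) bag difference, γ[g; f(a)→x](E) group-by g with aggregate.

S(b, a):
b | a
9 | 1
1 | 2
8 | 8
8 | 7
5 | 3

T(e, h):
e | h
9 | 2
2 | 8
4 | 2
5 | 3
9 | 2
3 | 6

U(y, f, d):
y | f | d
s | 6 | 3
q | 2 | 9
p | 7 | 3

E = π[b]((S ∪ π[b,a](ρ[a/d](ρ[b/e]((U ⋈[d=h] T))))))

Stepwise |·|:
  S → 5
  U → 3
  T → 6
  (U ⋈[d=h] T) → 2
  ρ[b/e]((U ⋈[d=h] T)) → 2
  ρ[a/d](ρ[b/e]((U ⋈[d=h] T))) → 2
  π[b,a](ρ[a/d](ρ[b/e]((U ⋈[d=h] T)))) → 2
  (S ∪ π[b,a](ρ[a/d](ρ[b/e]((U ⋈[d=h] T))))) → 7
  π[b]((S ∪ π[b,a](ρ[a/d](ρ[b/e]((U ⋈[d=h] T)))))) → 7

|E| = 7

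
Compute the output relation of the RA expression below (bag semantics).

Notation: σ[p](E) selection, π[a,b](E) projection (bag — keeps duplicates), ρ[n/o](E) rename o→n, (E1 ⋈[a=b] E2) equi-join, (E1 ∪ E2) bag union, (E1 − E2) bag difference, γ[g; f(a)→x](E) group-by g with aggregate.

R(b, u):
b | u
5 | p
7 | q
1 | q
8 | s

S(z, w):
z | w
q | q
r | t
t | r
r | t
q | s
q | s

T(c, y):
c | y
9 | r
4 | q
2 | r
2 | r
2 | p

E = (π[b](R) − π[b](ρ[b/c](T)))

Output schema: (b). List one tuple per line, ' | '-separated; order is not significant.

Subexpression sizes:
  R → 4
  π[b](R) → 4
  T → 5
  ρ[b/c](T) → 5
  π[b](ρ[b/c](T)) → 5
  (π[b](R) − π[b](ρ[b/c](T))) → 4

== RESULT ==
b
1
5
7
8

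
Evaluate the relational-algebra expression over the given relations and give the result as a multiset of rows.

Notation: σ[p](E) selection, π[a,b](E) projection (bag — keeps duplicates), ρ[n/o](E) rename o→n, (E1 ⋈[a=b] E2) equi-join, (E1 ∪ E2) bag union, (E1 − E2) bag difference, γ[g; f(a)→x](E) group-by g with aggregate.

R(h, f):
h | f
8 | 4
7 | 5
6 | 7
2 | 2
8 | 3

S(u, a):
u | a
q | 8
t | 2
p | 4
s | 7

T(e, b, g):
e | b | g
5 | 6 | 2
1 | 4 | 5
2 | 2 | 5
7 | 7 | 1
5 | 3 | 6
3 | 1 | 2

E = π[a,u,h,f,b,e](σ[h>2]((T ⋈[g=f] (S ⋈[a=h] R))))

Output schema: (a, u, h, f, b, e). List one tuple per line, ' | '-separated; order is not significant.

Per-node cardinality:
  T → 6
  S → 4
  R → 5
  (S ⋈[a=h] R) → 4
  (T ⋈[g=f] (S ⋈[a=h] R)) → 4
  σ[h>2]((T ⋈[g=f] (S ⋈[a=h] R))) → 2
  π[a,u,h,f,b,e](σ[h>2]((T ⋈[g=f] (S ⋈[a=h] R)))) → 2

== RESULT ==
a | u | h | f | b | e
7 | s | 7 | 5 | 2 | 2
7 | s | 7 | 5 | 4 | 1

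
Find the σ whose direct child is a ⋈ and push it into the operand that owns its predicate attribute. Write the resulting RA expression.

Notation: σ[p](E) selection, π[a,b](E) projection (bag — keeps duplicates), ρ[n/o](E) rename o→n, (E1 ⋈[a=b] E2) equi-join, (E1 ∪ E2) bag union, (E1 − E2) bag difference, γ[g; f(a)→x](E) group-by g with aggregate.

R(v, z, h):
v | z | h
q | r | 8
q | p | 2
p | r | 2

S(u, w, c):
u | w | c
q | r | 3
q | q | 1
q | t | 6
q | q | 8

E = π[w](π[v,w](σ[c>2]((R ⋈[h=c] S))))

σ filters on c, owned by the right side.
E' = π[w](π[v,w]((R ⋈[h=c] σ[c>2](S))))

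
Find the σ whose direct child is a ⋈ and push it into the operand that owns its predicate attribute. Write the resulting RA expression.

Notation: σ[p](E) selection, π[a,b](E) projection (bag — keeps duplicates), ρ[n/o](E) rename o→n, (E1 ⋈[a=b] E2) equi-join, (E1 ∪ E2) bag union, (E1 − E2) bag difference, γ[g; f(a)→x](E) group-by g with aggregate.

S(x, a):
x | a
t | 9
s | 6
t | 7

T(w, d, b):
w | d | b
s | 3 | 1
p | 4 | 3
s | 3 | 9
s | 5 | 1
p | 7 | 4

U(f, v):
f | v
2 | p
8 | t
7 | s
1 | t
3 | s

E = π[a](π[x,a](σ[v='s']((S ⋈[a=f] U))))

σ filters on v, owned by the right side.
E' = π[a](π[x,a]((S ⋈[a=f] σ[v='s'](U))))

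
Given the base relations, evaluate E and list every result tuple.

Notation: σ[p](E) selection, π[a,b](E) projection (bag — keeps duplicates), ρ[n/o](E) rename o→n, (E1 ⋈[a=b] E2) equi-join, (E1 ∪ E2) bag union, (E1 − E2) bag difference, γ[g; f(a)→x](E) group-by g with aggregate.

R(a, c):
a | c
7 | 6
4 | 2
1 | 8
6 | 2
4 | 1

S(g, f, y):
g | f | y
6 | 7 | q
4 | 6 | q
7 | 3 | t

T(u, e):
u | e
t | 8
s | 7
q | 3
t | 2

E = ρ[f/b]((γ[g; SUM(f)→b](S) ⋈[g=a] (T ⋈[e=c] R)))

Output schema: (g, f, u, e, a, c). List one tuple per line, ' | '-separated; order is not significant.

Per-node cardinality:
  S → 3
  γ[g; SUM(f)→b](S) → 3
  T → 4
  R → 5
  (T ⋈[e=c] R) → 3
  (γ[g; SUM(f)→b](S) ⋈[g=a] (T ⋈[e=c] R)) → 2
  ρ[f/b]((γ[g; SUM(f)→b](S) ⋈[g=a] (T ⋈[e=c] R))) → 2

== RESULT ==
g | f | u | e | a | c
4 | 6 | t | 2 | 4 | 2
6 | 7 | t | 2 | 6 | 2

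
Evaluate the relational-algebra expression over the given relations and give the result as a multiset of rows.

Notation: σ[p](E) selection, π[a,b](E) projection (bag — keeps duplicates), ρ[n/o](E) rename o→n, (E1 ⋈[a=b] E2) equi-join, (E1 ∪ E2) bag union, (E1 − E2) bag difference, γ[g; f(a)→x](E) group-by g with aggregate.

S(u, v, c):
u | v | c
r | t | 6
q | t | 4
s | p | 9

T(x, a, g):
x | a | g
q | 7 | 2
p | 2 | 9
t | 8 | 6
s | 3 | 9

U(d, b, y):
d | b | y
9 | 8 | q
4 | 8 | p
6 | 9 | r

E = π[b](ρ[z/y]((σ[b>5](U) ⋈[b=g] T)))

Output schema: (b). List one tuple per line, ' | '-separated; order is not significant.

Stepwise |·|:
  U → 3
  σ[b>5](U) → 3
  T → 4
  (σ[b>5](U) ⋈[b=g] T) → 2
  ρ[z/y]((σ[b>5](U) ⋈[b=g] T)) → 2
  π[b](ρ[z/y]((σ[b>5](U) ⋈[b=g] T))) → 2

== RESULT ==
b
9
9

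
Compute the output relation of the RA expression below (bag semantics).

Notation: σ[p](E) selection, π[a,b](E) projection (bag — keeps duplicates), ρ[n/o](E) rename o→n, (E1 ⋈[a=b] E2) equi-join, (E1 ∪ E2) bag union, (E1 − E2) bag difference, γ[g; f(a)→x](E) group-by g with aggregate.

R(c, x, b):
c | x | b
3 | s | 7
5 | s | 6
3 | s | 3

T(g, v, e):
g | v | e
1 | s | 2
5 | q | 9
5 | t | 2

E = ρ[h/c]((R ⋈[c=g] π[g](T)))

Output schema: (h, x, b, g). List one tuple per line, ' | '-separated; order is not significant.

Stepwise |·|:
  R → 3
  T → 3
  π[g](T) → 3
  (R ⋈[c=g] π[g](T)) → 2
  ρ[h/c]((R ⋈[c=g] π[g](T))) → 2

== RESULT ==
h | x | b | g
5 | s | 6 | 5
5 | s | 6 | 5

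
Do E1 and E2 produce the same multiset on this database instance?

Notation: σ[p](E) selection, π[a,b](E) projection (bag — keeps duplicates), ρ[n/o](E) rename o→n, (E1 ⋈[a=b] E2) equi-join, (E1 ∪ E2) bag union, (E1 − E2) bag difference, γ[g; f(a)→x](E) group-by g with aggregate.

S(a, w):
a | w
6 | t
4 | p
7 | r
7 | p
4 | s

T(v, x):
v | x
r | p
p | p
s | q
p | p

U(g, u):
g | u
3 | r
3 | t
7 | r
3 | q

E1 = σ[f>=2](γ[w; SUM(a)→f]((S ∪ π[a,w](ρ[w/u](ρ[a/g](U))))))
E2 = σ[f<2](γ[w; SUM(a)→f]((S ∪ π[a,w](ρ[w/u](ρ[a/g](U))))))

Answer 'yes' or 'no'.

E1 per-node cardinality:
  S → 5
  U → 4
  ρ[a/g](U) → 4
  ρ[w/u](ρ[a/g](U)) → 4
  π[a,w](ρ[w/u](ρ[a/g](U))) → 4
  (S ∪ π[a,w](ρ[w/u](ρ[a/g](U)))) → 9
  γ[w; SUM(a)→f]((S ∪ π[a,w](ρ[w/u](ρ[a/g](U))))) → 5
  σ[f>=2](γ[w; SUM(a)→f]((S ∪ π[a,w](ρ[w/u](ρ[a/g](U)))))) → 5
E2 per-node cardinality:
  S → 5
  U → 4
  ρ[a/g](U) → 4
  ρ[w/u](ρ[a/g](U)) → 4
  π[a,w](ρ[w/u](ρ[a/g](U))) → 4
  (S ∪ π[a,w](ρ[w/u](ρ[a/g](U)))) → 9
  γ[w; SUM(a)→f]((S ∪ π[a,w](ρ[w/u](ρ[a/g](U))))) → 5
  σ[f<2](γ[w; SUM(a)→f]((S ∪ π[a,w](ρ[w/u](ρ[a/g](U)))))) → 0

E1 result:
w | f
p | 11
q | 3
r | 17
s | 4
t | 9
E2 result:
w | f
(0 rows)
Witness: ('s', 4) appears 1× in E1 but 0× in E2.

no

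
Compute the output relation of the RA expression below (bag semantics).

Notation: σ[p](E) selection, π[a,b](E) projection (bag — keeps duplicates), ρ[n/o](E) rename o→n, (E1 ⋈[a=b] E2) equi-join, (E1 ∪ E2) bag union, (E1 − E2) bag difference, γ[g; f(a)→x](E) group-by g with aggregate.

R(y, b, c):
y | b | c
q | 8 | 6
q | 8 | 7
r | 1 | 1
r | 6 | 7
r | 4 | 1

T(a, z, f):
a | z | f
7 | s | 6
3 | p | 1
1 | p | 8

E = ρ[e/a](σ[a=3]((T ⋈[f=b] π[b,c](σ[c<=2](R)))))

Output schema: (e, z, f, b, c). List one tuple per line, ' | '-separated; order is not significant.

Subexpression sizes:
  T → 3
  R → 5
  σ[c<=2](R) → 2
  π[b,c](σ[c<=2](R)) → 2
  (T ⋈[f=b] π[b,c](σ[c<=2](R))) → 1
  σ[a=3]((T ⋈[f=b] π[b,c](σ[c<=2](R)))) → 1
  ρ[e/a](σ[a=3]((T ⋈[f=b] π[b,c](σ[c<=2](R))))) → 1

== RESULT ==
e | z | f | b | c
3 | p | 1 | 1 | 1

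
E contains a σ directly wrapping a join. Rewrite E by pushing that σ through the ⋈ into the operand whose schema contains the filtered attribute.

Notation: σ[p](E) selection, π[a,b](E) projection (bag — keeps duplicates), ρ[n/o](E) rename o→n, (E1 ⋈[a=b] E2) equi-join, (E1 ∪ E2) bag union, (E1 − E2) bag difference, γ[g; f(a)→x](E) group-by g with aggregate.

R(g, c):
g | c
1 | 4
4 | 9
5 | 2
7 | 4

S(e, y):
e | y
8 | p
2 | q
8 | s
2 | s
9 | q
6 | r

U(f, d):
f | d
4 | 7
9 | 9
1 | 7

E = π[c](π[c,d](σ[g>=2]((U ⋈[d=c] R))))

σ filters on g, owned by the right side.
E' = π[c](π[c,d]((U ⋈[d=c] σ[g>=2](R))))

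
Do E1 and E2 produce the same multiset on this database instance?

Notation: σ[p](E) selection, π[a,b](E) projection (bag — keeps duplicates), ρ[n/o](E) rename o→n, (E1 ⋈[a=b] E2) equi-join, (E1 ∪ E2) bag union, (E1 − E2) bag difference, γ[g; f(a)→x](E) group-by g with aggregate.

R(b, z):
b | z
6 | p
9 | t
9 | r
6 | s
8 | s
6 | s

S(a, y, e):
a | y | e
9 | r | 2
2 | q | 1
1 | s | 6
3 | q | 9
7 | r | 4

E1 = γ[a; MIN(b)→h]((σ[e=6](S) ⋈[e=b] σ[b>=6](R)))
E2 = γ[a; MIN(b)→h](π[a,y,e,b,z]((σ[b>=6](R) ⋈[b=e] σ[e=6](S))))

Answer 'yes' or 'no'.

E1 stepwise |·|:
  S → 5
  σ[e=6](S) → 1
  R → 6
  σ[b>=6](R) → 6
  (σ[e=6](S) ⋈[e=b] σ[b>=6](R)) → 3
  γ[a; MIN(b)→h]((σ[e=6](S) ⋈[e=b] σ[b>=6](R))) → 1
E2 stepwise |·|:
  R → 6
  σ[b>=6](R) → 6
  S → 5
  σ[e=6](S) → 1
  (σ[b>=6](R) ⋈[b=e] σ[e=6](S)) → 3
  π[a,y,e,b,z]((σ[b>=6](R) ⋈[b=e] σ[e=6](S))) → 3
  γ[a; MIN(b)→h](π[a,y,e,b,z]((σ[b>=6](R) ⋈[b=e] σ[e=6](S)))) → 1

E1 and E2 produce the same multiset:
a | h
1 | 6

yes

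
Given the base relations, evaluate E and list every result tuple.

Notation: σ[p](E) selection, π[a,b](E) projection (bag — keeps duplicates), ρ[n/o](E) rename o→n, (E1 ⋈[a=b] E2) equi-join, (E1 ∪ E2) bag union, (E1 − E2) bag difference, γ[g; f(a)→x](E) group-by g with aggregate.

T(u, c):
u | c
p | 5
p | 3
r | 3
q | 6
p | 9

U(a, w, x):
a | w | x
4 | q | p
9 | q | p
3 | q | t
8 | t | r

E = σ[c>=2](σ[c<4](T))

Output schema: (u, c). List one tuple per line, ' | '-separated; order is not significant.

Stepwise |·|:
  T → 5
  σ[c<4](T) → 2
  σ[c>=2](σ[c<4](T)) → 2

== RESULT ==
u | c
p | 3
r | 3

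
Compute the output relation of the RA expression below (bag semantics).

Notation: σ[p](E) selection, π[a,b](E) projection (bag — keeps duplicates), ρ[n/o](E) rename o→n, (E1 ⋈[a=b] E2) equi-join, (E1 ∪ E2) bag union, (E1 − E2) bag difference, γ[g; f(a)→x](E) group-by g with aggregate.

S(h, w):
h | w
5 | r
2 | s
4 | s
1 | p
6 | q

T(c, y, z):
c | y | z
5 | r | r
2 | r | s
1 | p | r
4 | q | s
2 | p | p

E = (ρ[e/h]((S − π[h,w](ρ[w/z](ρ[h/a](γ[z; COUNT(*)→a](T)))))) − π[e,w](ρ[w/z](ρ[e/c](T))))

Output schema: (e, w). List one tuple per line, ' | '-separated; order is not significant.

Subexpression sizes:
  S → 5
  T → 5
  γ[z; COUNT(*)→a](T) → 3
  ρ[h/a](γ[z; COUNT(*)→a](T)) → 3
  ρ[w/z](ρ[h/a](γ[z; COUNT(*)→a](T))) → 3
  π[h,w](ρ[w/z](ρ[h/a](γ[z; COUNT(*)→a](T)))) → 3
  (S − π[h,w](ρ[w/z](ρ[h/a](γ[z; COUNT(*)→a](T))))) → 3
  ρ[e/h]((S − π[h,w](ρ[w/z](ρ[h/a](γ[z; COUNT(*)→a](T)))))) → 3
  T → 5
  ρ[e/c](T) → 5
  ρ[w/z](ρ[e/c](T)) → 5
  π[e,w](ρ[w/z](ρ[e/c](T))) → 5
  (ρ[e/h]((S − π[h,w](ρ[w/z](ρ[h/a](γ[z; COUNT(*)→a](T)))))) − π[e,w](ρ[w/z](ρ[e/c](T)))) → 1

== RESULT ==
e | w
6 | q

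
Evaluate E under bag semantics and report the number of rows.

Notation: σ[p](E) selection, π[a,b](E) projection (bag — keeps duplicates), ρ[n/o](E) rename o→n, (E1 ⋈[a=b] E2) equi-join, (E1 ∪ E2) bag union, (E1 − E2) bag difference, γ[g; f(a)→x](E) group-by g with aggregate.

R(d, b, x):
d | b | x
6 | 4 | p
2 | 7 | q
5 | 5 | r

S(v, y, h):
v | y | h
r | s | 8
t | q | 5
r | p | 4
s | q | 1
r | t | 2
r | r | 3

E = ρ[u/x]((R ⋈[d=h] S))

Per-node cardinality:
  R → 3
  S → 6
  (R ⋈[d=h] S) → 2
  ρ[u/x]((R ⋈[d=h] S)) → 2

|E| = 2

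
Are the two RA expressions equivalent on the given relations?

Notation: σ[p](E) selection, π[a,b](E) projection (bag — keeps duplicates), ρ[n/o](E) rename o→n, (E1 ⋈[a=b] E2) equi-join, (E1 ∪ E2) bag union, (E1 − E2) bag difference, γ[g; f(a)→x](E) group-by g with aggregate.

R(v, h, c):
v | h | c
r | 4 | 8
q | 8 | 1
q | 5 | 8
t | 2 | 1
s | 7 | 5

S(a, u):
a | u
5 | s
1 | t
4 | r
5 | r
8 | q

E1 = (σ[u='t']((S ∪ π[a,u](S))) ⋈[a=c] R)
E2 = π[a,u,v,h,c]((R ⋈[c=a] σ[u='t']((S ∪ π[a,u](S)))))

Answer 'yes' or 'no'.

E1 per-node cardinality:
  S → 5
  S → 5
  π[a,u](S) → 5
  (S ∪ π[a,u](S)) → 10
  σ[u='t']((S ∪ π[a,u](S))) → 2
  R → 5
  (σ[u='t']((S ∪ π[a,u](S))) ⋈[a=c] R) → 4
E2 per-node cardinality:
  R → 5
  S → 5
  S → 5
  π[a,u](S) → 5
  (S ∪ π[a,u](S)) → 10
  σ[u='t']((S ∪ π[a,u](S))) → 2
  (R ⋈[c=a] σ[u='t']((S ∪ π[a,u](S)))) → 4
  π[a,u,v,h,c]((R ⋈[c=a] σ[u='t']((S ∪ π[a,u](S))))) → 4

E1 and E2 produce the same multiset:
a | u | v | h | c
1 | t | q | 8 | 1
1 | t | q | 8 | 1
1 | t | t | 2 | 1
1 | t | t | 2 | 1

yes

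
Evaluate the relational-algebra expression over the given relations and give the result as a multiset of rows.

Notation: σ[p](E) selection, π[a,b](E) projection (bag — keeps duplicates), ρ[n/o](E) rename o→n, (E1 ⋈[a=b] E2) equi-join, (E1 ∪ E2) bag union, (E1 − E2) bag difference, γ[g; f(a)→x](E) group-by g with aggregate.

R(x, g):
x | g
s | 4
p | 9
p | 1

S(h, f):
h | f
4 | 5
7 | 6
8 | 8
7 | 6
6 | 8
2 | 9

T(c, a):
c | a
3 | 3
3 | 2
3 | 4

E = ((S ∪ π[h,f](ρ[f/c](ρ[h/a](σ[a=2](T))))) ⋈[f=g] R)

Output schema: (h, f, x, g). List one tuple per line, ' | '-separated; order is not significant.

Subexpression sizes:
  S → 6
  T → 3
  σ[a=2](T) → 1
  ρ[h/a](σ[a=2](T)) → 1
  ρ[f/c](ρ[h/a](σ[a=2](T))) → 1
  π[h,f](ρ[f/c](ρ[h/a](σ[a=2](T)))) → 1
  (S ∪ π[h,f](ρ[f/c](ρ[h/a](σ[a=2](T))))) → 7
  R → 3
  ((S ∪ π[h,f](ρ[f/c](ρ[h/a](σ[a=2](T))))) ⋈[f=g] R) → 1

== RESULT ==
h | f | x | g
2 | 9 | p | 9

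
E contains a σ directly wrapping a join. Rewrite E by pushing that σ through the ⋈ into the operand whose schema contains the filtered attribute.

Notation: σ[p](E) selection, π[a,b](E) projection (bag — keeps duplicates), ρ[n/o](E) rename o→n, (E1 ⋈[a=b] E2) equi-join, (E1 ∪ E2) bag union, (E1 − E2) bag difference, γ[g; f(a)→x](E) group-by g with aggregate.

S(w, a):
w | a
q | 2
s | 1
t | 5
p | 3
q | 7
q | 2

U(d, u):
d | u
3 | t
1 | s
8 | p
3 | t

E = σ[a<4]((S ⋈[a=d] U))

σ filters on a, owned by the left side.
E' = (σ[a<4](S) ⋈[a=d] U)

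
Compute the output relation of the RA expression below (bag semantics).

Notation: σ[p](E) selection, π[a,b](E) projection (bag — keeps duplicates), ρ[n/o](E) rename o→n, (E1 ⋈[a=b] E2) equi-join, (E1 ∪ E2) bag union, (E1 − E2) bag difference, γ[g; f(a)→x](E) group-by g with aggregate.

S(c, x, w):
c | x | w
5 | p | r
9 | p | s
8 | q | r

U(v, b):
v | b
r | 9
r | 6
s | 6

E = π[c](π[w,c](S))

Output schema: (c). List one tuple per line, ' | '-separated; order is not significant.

Per-node cardinality:
  S → 3
  π[w,c](S) → 3
  π[c](π[w,c](S)) → 3

== RESULT ==
c
5
8
9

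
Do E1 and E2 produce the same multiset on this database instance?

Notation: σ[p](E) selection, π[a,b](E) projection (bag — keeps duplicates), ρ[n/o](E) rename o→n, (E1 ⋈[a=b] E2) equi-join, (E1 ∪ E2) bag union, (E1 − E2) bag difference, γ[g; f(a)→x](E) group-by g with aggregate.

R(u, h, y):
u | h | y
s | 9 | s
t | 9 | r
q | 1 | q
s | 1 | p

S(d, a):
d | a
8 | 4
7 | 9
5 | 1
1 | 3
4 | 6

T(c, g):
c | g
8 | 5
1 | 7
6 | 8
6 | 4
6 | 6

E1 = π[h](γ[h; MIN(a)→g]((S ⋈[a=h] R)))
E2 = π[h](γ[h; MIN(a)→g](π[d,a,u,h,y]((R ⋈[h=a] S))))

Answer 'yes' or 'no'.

E1 stepwise |·|:
  S → 5
  R → 4
  (S ⋈[a=h] R) → 4
  γ[h; MIN(a)→g]((S ⋈[a=h] R)) → 2
  π[h](γ[h; MIN(a)→g]((S ⋈[a=h] R))) → 2
E2 stepwise |·|:
  R → 4
  S → 5
  (R ⋈[h=a] S) → 4
  π[d,a,u,h,y]((R ⋈[h=a] S)) → 4
  γ[h; MIN(a)→g](π[d,a,u,h,y]((R ⋈[h=a] S))) → 2
  π[h](γ[h; MIN(a)→g](π[d,a,u,h,y]((R ⋈[h=a] S)))) → 2

E1 and E2 produce the same multiset:
h
1
9

yes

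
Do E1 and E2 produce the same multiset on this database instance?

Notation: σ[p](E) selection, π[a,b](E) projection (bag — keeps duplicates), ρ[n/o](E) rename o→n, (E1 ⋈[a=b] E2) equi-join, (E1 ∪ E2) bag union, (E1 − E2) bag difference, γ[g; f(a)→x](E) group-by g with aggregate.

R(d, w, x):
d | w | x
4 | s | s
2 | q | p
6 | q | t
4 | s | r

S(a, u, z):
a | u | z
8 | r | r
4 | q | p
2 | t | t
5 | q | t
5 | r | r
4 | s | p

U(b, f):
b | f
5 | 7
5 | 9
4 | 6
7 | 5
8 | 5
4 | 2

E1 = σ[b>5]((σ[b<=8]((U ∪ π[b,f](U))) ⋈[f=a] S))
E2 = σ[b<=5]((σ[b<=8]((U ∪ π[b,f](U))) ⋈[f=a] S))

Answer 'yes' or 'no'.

E1 row counts bottom-up:
  U → 6
  U → 6
  π[b,f](U) → 6
  (U ∪ π[b,f](U)) → 12
  σ[b<=8]((U ∪ π[b,f](U))) → 12
  S → 6
  (σ[b<=8]((U ∪ π[b,f](U))) ⋈[f=a] S) → 10
  σ[b>5]((σ[b<=8]((U ∪ π[b,f](U))) ⋈[f=a] S)) → 8
E2 row counts bottom-up:
  U → 6
  U → 6
  π[b,f](U) → 6
  (U ∪ π[b,f](U)) → 12
  σ[b<=8]((U ∪ π[b,f](U))) → 12
  S → 6
  (σ[b<=8]((U ∪ π[b,f](U))) ⋈[f=a] S) → 10
  σ[b<=5]((σ[b<=8]((U ∪ π[b,f](U))) ⋈[f=a] S)) → 2

E1 result:
b | f | a | u | z
7 | 5 | 5 | q | t
7 | 5 | 5 | q | t
7 | 5 | 5 | r | r
7 | 5 | 5 | r | r
8 | 5 | 5 | q | t
8 | 5 | 5 | q | t
8 | 5 | 5 | r | r
8 | 5 | 5 | r | r
E2 result:
b | f | a | u | z
4 | 2 | 2 | t | t
4 | 2 | 2 | t | t
Witness: (8, 5, 5, 'q', 't') appears 2× in E1 but 0× in E2.

no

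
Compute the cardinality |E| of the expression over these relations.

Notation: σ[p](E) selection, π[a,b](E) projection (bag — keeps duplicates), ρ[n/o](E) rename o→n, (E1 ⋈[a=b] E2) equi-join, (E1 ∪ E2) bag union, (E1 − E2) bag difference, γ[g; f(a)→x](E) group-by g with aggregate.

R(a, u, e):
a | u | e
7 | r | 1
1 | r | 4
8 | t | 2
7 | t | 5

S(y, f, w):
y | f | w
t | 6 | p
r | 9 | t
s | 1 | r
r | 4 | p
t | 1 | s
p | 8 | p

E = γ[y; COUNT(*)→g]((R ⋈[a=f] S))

Per-node cardinality:
  R → 4
  S → 6
  (R ⋈[a=f] S) → 3
  γ[y; COUNT(*)→g]((R ⋈[a=f] S)) → 3

|E| = 3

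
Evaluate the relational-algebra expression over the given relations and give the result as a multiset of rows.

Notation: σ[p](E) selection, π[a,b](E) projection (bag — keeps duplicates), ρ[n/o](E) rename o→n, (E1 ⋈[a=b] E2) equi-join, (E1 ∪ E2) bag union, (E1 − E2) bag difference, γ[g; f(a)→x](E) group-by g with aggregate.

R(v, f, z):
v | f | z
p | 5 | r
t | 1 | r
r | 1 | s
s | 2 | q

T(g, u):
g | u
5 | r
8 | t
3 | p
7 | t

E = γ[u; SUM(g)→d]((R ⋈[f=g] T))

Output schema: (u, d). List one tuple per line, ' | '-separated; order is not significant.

Subexpression sizes:
  R → 4
  T → 4
  (R ⋈[f=g] T) → 1
  γ[u; SUM(g)→d]((R ⋈[f=g] T)) → 1

== RESULT ==
u | d
r | 5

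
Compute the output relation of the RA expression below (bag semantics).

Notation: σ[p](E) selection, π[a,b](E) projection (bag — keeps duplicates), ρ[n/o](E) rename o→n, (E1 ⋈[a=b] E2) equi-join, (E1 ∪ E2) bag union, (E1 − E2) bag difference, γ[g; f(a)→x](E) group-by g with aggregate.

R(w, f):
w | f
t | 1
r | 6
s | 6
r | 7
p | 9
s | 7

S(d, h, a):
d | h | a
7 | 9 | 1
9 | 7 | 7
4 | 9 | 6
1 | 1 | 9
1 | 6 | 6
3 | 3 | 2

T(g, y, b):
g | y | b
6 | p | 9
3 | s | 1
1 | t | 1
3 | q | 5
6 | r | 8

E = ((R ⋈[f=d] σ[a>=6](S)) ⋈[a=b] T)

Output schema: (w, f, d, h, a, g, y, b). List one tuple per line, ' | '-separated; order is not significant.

Row counts bottom-up:
  R → 6
  S → 6
  σ[a>=6](S) → 4
  (R ⋈[f=d] σ[a>=6](S)) → 3
  T → 5
  ((R ⋈[f=d] σ[a>=6](S)) ⋈[a=b] T) → 1

== RESULT ==
w | f | d | h | a | g | y | b
t | 1 | 1 | 1 | 9 | 6 | p | 9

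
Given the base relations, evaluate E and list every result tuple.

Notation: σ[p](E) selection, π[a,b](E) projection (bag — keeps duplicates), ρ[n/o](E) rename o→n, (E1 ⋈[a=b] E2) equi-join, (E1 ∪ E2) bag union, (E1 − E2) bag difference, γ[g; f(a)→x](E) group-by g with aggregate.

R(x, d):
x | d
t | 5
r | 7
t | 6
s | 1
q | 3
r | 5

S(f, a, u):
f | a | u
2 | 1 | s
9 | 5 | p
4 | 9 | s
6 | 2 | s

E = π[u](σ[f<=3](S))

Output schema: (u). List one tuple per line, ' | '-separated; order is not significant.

Subexpression sizes:
  S → 4
  σ[f<=3](S) → 1
  π[u](σ[f<=3](S)) → 1

== RESULT ==
u
s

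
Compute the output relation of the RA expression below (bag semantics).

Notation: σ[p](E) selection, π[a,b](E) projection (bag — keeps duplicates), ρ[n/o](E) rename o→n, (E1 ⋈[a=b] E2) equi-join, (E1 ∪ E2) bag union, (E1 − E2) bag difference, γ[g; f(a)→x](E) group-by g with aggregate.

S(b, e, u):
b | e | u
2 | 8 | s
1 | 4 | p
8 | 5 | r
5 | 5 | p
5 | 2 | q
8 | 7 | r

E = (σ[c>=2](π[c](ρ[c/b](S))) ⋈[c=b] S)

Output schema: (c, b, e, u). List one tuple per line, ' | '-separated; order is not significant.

Per-node cardinality:
  S → 6
  ρ[c/b](S) → 6
  π[c](ρ[c/b](S)) → 6
  σ[c>=2](π[c](ρ[c/b](S))) → 5
  S → 6
  (σ[c>=2](π[c](ρ[c/b](S))) ⋈[c=b] S) → 9

== RESULT ==
c | b | e | u
2 | 2 | 8 | s
5 | 5 | 2 | q
5 | 5 | 2 | q
5 | 5 | 5 | p
5 | 5 | 5 | p
8 | 8 | 5 | r
8 | 8 | 5 | r
8 | 8 | 7 | r
8 | 8 | 7 | r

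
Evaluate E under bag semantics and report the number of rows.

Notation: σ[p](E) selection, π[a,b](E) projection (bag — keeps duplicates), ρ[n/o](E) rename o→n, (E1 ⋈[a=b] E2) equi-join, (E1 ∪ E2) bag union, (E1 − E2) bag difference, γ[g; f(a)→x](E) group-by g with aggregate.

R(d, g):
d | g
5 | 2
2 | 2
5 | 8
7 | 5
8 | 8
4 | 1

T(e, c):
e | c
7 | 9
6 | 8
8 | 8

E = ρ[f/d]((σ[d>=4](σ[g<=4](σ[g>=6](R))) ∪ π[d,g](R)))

Row counts bottom-up:
  R → 6
  σ[g>=6](R) → 2
  σ[g<=4](σ[g>=6](R)) → 0
  σ[d>=4](σ[g<=4](σ[g>=6](R))) → 0
  R → 6
  π[d,g](R) → 6
  (σ[d>=4](σ[g<=4](σ[g>=6](R))) ∪ π[d,g](R)) → 6
  ρ[f/d]((σ[d>=4](σ[g<=4](σ[g>=6](R))) ∪ π[d,g](R))) → 6

|E| = 6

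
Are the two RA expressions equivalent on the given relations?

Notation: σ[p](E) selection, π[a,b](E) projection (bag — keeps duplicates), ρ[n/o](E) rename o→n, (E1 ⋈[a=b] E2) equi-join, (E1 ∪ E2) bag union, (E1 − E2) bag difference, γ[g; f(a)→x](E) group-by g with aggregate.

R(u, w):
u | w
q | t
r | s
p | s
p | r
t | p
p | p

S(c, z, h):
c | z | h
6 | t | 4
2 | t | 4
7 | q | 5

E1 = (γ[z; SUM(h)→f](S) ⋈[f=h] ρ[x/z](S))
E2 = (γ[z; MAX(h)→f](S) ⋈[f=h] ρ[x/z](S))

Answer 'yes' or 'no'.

E1 row counts bottom-up:
  S → 3
  γ[z; SUM(h)→f](S) → 2
  S → 3
  ρ[x/z](S) → 3
  (γ[z; SUM(h)→f](S) ⋈[f=h] ρ[x/z](S)) → 1
E2 row counts bottom-up:
  S → 3
  γ[z; MAX(h)→f](S) → 2
  S → 3
  ρ[x/z](S) → 3
  (γ[z; MAX(h)→f](S) ⋈[f=h] ρ[x/z](S)) → 3

E1 result:
z | f | c | x | h
q | 5 | 7 | q | 5
E2 result:
z | f | c | x | h
q | 5 | 7 | q | 5
t | 4 | 2 | t | 4
t | 4 | 6 | t | 4
Witness: ('t', 4, 2, 't', 4) appears 0× in E1 but 1× in E2.

no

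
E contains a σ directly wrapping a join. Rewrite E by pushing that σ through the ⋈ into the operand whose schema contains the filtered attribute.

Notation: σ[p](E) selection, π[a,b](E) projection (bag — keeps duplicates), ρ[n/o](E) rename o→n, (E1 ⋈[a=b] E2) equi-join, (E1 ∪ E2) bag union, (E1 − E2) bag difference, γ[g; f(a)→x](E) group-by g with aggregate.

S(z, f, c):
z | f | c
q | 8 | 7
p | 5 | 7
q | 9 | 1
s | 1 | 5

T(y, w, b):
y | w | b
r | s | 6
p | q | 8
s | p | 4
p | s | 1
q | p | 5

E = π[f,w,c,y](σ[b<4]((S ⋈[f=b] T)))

σ filters on b, owned by the right side.
E' = π[f,w,c,y]((S ⋈[f=b] σ[b<4](T)))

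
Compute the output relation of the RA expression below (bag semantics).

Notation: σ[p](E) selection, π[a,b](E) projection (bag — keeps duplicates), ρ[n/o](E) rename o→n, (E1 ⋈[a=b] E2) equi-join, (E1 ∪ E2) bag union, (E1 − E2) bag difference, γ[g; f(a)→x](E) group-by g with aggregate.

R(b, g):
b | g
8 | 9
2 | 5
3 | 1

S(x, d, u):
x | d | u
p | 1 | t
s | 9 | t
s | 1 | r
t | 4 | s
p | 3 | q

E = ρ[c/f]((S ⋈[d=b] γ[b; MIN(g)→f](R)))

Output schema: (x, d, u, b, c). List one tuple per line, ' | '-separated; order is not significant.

Subexpression sizes:
  S → 5
  R → 3
  γ[b; MIN(g)→f](R) → 3
  (S ⋈[d=b] γ[b; MIN(g)→f](R)) → 1
  ρ[c/f]((S ⋈[d=b] γ[b; MIN(g)→f](R))) → 1

== RESULT ==
x | d | u | b | c
p | 3 | q | 3 | 1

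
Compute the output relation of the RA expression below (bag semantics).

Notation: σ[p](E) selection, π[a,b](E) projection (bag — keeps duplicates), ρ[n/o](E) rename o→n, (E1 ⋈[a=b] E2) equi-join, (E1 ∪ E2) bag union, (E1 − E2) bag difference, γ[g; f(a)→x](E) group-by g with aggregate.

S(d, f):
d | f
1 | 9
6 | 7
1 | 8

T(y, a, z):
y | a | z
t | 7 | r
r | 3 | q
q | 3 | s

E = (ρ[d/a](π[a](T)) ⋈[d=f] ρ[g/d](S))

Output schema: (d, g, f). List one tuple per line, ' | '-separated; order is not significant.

Subexpression sizes:
  T → 3
  π[a](T) → 3
  ρ[d/a](π[a](T)) → 3
  S → 3
  ρ[g/d](S) → 3
  (ρ[d/a](π[a](T)) ⋈[d=f] ρ[g/d](S)) → 1

== RESULT ==
d | g | f
7 | 6 | 7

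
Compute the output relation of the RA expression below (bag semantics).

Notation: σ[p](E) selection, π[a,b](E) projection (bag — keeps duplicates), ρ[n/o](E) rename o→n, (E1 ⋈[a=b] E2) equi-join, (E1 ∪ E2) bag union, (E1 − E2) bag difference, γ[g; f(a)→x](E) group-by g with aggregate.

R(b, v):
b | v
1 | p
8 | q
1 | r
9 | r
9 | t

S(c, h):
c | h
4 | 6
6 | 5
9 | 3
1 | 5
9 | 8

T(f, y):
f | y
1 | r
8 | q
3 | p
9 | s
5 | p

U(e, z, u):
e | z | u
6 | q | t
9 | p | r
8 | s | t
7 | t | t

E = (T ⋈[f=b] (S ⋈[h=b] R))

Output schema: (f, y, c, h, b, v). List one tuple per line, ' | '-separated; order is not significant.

Row counts bottom-up:
  T → 5
  S → 5
  R → 5
  (S ⋈[h=b] R) → 1
  (T ⋈[f=b] (S ⋈[h=b] R)) → 1

== RESULT ==
f | y | c | h | b | v
8 | q | 9 | 8 | 8 | q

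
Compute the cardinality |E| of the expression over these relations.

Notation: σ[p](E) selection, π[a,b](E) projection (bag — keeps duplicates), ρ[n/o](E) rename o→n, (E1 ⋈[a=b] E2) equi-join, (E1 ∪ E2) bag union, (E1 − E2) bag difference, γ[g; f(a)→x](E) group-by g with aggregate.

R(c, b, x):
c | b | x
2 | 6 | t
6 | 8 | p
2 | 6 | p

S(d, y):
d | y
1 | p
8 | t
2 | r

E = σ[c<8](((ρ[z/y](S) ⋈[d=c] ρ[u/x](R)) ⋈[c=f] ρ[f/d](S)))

Subexpression sizes:
  S → 3
  ρ[z/y](S) → 3
  R → 3
  ρ[u/x](R) → 3
  (ρ[z/y](S) ⋈[d=c] ρ[u/x](R)) → 2
  S → 3
  ρ[f/d](S) → 3
  ((ρ[z/y](S) ⋈[d=c] ρ[u/x](R)) ⋈[c=f] ρ[f/d](S)) → 2
  σ[c<8](((ρ[z/y](S) ⋈[d=c] ρ[u/x](R)) ⋈[c=f] ρ[f/d](S))) → 2

|E| = 2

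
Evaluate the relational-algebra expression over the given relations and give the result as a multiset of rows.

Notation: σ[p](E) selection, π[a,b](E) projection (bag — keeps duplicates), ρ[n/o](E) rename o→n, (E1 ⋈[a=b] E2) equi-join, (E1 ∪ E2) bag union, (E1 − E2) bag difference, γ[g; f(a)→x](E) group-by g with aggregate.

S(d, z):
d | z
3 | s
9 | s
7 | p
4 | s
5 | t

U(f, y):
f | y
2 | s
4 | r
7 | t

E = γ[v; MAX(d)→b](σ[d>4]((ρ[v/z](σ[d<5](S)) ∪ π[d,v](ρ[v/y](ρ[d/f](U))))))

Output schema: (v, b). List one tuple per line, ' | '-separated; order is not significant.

Subexpression sizes:
  S → 5
  σ[d<5](S) → 2
  ρ[v/z](σ[d<5](S)) → 2
  U → 3
  ρ[d/f](U) → 3
  ρ[v/y](ρ[d/f](U)) → 3
  π[d,v](ρ[v/y](ρ[d/f](U))) → 3
  (ρ[v/z](σ[d<5](S)) ∪ π[d,v](ρ[v/y](ρ[d/f](U)))) → 5
  σ[d>4]((ρ[v/z](σ[d<5](S)) ∪ π[d,v](ρ[v/y](ρ[d/f](U))))) → 1
  γ[v; MAX(d)→b](σ[d>4]((ρ[v/z](σ[d<5](S)) ∪ π[d,v](ρ[v/y](ρ[d/f](U)))))) → 1

== RESULT ==
v | b
t | 7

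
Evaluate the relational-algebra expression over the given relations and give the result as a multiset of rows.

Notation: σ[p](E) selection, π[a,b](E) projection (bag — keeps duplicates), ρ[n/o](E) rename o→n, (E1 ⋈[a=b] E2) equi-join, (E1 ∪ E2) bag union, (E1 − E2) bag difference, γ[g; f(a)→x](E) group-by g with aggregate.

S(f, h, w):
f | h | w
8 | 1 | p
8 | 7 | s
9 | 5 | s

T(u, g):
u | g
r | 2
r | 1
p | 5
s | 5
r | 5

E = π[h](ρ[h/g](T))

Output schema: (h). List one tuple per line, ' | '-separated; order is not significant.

Row counts bottom-up:
  T → 5
  ρ[h/g](T) → 5
  π[h](ρ[h/g](T)) → 5

== RESULT ==
h
1
2
5
5
5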